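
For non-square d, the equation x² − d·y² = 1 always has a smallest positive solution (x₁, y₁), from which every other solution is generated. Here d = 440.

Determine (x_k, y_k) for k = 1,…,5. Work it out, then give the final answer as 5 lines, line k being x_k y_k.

d=440: √d = [20; 1,40] (ℓ=2, even), read p_1/q_1
a_0=20:  p_0=20·1+0=20,  q_0=20·0+1=1
a_1=1:  p_1=1·20+1=21,  q_1=1·1+0=1
(x₁, y₁) = (21, 1);  21² − 440·1² = 1 ✓
(21+1√440)^2 = 881 + 42√440
(21+1√440)^3 = 36981 + 1763√440
(21+1√440)^4 = 1552321 + 74004√440
(21+1√440)^5 = 65160501 + 3106405√440

21 1
881 42
36981 1763
1552321 74004
65160501 3106405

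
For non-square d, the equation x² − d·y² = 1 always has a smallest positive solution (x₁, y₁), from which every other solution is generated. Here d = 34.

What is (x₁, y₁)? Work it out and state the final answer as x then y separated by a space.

√34 → a₀=5, period (1,4,1,10); ℓ=4 even so k=3
step 0: (5, 1)  from 5·(1,0) + (0,1)
step 1: (6, 1)  from 1·(5,1) + (1,0)
step 2: (29, 5)  from 4·(6,1) + (5,1)
step 3: (35, 6)  from 1·(29,5) + (6,1)
fundamental: x₁=35, y₁=6  (since 1225 − 34·36 = 1)

35 6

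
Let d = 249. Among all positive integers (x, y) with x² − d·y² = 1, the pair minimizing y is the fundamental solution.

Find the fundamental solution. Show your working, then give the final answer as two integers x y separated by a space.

8553815 542076

√249 → a₀=15, period (1,3,1,1,5,…,3,1,30); ℓ=16 even so k=15
i=0: a=15 ⇒ p=15, q=1
…
i=2: a=3 ⇒ p=63, q=4
i=3: a=1 ⇒ p=79, q=5
…
i=5: a=5 ⇒ p=789, q=50
…
i=8: a=10 ⇒ p=36751, q=2329
i=9: a=3 ⇒ p=113835, q=7214
i=10: a=1 ⇒ p=150586, q=9543
…
i=13: a=1 ⇒ p=1884116, q=119401
i=14: a=3 ⇒ p=6669699, q=422675
i=15: a=1 ⇒ p=8553815, q=542076
fundamental: x₁=8553815, y₁=542076  (since 73167751054225 − 249·293846389776 = 1)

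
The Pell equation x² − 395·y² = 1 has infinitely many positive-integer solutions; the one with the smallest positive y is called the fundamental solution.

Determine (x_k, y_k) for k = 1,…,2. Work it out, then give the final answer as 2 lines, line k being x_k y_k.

√395 = [19; 1,6,1,38, …], period ℓ=4 (even) → k=3
k=0  a_k=19  p_k/q_k = 19/1
k=1  a_k=1  p_k/q_k = 20/1
k=2  a_k=6  p_k/q_k = 139/7
k=3  a_k=1  p_k/q_k = 159/8
→ (159, 8).  Check: 159²=25281, 395·8²=25280, difference 1.
n=2: (159,8)∘(159,8) = (159·159+395·8·8, 159·8+8·159) = (50561,2544)

159 8
50561 2544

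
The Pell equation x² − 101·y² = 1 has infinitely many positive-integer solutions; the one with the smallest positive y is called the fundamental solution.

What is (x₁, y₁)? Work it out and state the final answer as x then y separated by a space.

[10; 20] for √101; ℓ=1 ⇒ convergent index 1
i=0: a=10 ⇒ p=10, q=1
i=1: a=20 ⇒ p=201, q=20
fundamental: x₁=201, y₁=20  (since 40401 − 101·400 = 1)

201 20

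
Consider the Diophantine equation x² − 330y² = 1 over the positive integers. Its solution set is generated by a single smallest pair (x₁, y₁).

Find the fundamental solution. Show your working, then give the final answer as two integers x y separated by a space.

109 6

√330 = [18; 6,36, …], period ℓ=2 (even) → k=1
i=0: a=18 ⇒ p=18, q=1
i=1: a=6 ⇒ p=109, q=6
fundamental: x₁=109, y₁=6  (since 11881 − 330·36 = 1)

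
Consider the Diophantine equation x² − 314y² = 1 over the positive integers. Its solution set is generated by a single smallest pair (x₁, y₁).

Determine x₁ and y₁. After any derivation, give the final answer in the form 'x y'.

[17; 1,2,1,1,2,1,34] for √314; ℓ=7 ⇒ convergent index 13
a_0=17:  p_0=17·1+0=17,  q_0=17·0+1=1
a_1=1:  p_1=1·17+1=18,  q_1=1·1+0=1
…
a_6=1:  p_6=1·319+124=443,  q_6=1·18+7=25
a_7=34:  p_7=34·443+319=15381,  q_7=34·25+18=868
a_8=1:  p_8=1·15381+443=15824,  q_8=1·868+25=893
a_9=2:  p_9=2·15824+15381=47029,  q_9=2·893+868=2654
…
a_12=2:  p_12=2·109882+62853=282617,  q_12=2·6201+3547=15949
a_13=1:  p_13=1·282617+109882=392499,  q_13=1·15949+6201=22150
(x₁, y₁) = (392499, 22150);  392499² − 314·22150² = 1 ✓

392499 22150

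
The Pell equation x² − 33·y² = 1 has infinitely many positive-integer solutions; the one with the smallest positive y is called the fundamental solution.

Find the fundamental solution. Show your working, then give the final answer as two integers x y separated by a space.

23 4

[5; 1,2,1,10] for √33; ℓ=4 ⇒ convergent index 3
a_0=5:  p_0=5·1+0=5,  q_0=5·0+1=1
a_1=1:  p_1=1·5+1=6,  q_1=1·1+0=1
a_2=2:  p_2=2·6+5=17,  q_2=2·1+1=3
a_3=1:  p_3=1·17+6=23,  q_3=1·3+1=4
→ (23, 4).  Check: 23²=529, 33·4²=528, difference 1.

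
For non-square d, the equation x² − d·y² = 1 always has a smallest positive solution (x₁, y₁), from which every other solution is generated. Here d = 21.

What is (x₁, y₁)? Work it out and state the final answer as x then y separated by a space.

55 12

√21 = [4; 1,1,2,1,1,8, …], period ℓ=6 (even) → k=5
step 0: (4, 1)  from 4·(1,0) + (0,1)
…
step 4: (32, 7)  from 1·(23,5) + (9,2)
step 5: (55, 12)  from 1·(32,7) + (23,5)
(x₁, y₁) = (55, 12);  55² − 21·12² = 1 ✓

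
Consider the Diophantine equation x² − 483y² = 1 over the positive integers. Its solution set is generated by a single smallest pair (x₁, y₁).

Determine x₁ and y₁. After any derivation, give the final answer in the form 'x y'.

d=483: √d = [21; 1,42] (ℓ=2, even), read p_1/q_1
k=0  a_k=21  p_k/q_k = 21/1
k=1  a_k=1  p_k/q_k = 22/1
(x₁, y₁) = (22, 1);  22² − 483·1² = 1 ✓

22 1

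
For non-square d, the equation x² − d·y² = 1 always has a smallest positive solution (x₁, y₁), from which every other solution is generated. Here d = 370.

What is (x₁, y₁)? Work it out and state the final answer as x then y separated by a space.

d=370: √d = [19; 4,4,38] (ℓ=3, odd), read p_5/q_5
k=0  a_k=19  p_k/q_k = 19/1
k=1  a_k=4  p_k/q_k = 77/4
…
k=3  a_k=38  p_k/q_k = 12503/650
k=4  a_k=4  p_k/q_k = 50339/2617
k=5  a_k=4  p_k/q_k = 213859/11118
(x₁, y₁) = (213859, 11118);  213859² − 370·11118² = 1 ✓

213859 11118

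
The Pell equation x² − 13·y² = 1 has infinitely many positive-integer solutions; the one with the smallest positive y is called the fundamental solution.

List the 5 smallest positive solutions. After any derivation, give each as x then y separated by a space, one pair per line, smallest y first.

[3; 1,1,1,1,6] for √13; ℓ=5 ⇒ convergent index 9
a_0=3:  p_0=3·1+0=3,  q_0=3·0+1=1
a_1=1:  p_1=1·3+1=4,  q_1=1·1+0=1
a_2=1:  p_2=1·4+3=7,  q_2=1·1+1=2
…
a_4=1:  p_4=1·11+7=18,  q_4=1·3+2=5
a_5=6:  p_5=6·18+11=119,  q_5=6·5+3=33
a_6=1:  p_6=1·119+18=137,  q_6=1·33+5=38
a_7=1:  p_7=1·137+119=256,  q_7=1·38+33=71
a_8=1:  p_8=1·256+137=393,  q_8=1·71+38=109
a_9=1:  p_9=1·393+256=649,  q_9=1·109+71=180
(x₁, y₁) = (649, 180);  649² − 13·180² = 1 ✓
k=2:  x_2 = 649·649+13·180·180 = 842401,  y_2 = 649·180+180·649 = 233640
k=3:  x_3 = 649·842401+13·180·233640 = 1093435849,  y_3 = 649·233640+180·842401 = 303264540
k=4:  x_4 = 649·1093435849+13·180·303264540 = 1419278889601,  y_4 = 649·303264540+180·1093435849 = 393637139280
k=5:  x_5 = 649·1419278889601+13·180·393637139280 = 1842222905266249,  y_5 = 649·393637139280+180·1419278889601 = 510940703520900

649 180
842401 233640
1093435849 303264540
1419278889601 393637139280
1842222905266249 510940703520900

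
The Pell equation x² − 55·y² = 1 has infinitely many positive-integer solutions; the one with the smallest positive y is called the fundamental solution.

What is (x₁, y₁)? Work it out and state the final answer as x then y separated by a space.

d=55: √d = [7; 2,2,2,14] (ℓ=4, even), read p_3/q_3
a_0=7:  p_0=7·1+0=7,  q_0=7·0+1=1
a_1=2:  p_1=2·7+1=15,  q_1=2·1+0=2
a_2=2:  p_2=2·15+7=37,  q_2=2·2+1=5
a_3=2:  p_3=2·37+15=89,  q_3=2·5+2=12
fundamental: x₁=89, y₁=12  (since 7921 − 55·144 = 1)

89 12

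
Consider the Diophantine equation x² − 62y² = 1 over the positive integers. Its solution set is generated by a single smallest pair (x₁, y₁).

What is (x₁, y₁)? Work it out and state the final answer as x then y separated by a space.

√62 = [7; 1,6,1,14, …], period ℓ=4 (even) → k=3
i=0: a=7 ⇒ p=7, q=1
…
i=2: a=6 ⇒ p=55, q=7
i=3: a=1 ⇒ p=63, q=8
(x₁, y₁) = (63, 8);  63² − 62·8² = 1 ✓

63 8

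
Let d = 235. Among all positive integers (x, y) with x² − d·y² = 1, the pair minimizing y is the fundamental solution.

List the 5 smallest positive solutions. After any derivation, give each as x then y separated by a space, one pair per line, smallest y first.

√235 → a₀=15, period (3,30); ℓ=2 even so k=1
a_0=15:  p_0=15·1+0=15,  q_0=15·0+1=1
a_1=3:  p_1=3·15+1=46,  q_1=3·1+0=3
→ (46, 3).  Check: 46²=2116, 235·3²=2115, difference 1.
(46+3√235)^2 = 4231 + 276√235
(46+3√235)^3 = 389206 + 25389√235
(46+3√235)^4 = 35802721 + 2335512√235
(46+3√235)^5 = 3293461126 + 214841715√235

46 3
4231 276
389206 25389
35802721 2335512
3293461126 214841715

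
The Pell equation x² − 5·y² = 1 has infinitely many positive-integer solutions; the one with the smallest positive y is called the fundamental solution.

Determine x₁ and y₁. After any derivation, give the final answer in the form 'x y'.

√5 = [2; 4, …], period ℓ=1 (odd) → k=1
step 0: (2, 1)  from 2·(1,0) + (0,1)
step 1: (9, 4)  from 4·(2,1) + (1,0)
→ (9, 4).  Check: 9²=81, 5·4²=80, difference 1.

9 4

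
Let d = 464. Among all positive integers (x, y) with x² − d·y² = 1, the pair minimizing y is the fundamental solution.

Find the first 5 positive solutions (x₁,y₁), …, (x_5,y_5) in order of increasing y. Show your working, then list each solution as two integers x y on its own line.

9801 455
192119201 8918910
3765920568201 174828473365
73819574785756801 3426987725981820
1447011301184484245001 67175813229867162275

√464 → a₀=21, period (1,1,5,1,1,1,5,1,1,42); ℓ=10 even so k=9
step 0: (21, 1)  from 21·(1,0) + (0,1)
step 1: (22, 1)  from 1·(21,1) + (1,0)
step 2: (43, 2)  from 1·(22,1) + (21,1)
step 3: (237, 11)  from 5·(43,2) + (22,1)
step 4: (280, 13)  from 1·(237,11) + (43,2)
step 5: (517, 24)  from 1·(280,13) + (237,11)
…
step 7: (4502, 209)  from 5·(797,37) + (517,24)
step 8: (5299, 246)  from 1·(4502,209) + (797,37)
step 9: (9801, 455)  from 1·(5299,246) + (4502,209)
fundamental: x₁=9801, y₁=455  (since 96059601 − 464·207025 = 1)
(9801+455√464)^2 = 192119201 + 8918910√464
(9801+455√464)^3 = 3765920568201 + 174828473365√464
(9801+455√464)^4 = 73819574785756801 + 3426987725981820√464
(9801+455√464)^5 = 1447011301184484245001 + 67175813229867162275√464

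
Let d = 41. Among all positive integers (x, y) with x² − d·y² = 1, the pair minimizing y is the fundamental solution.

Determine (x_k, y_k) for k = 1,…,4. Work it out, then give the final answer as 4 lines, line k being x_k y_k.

√41 → a₀=6, period (2,2,12); ℓ=3 odd so k=5
a_0=6:  p_0=6·1+0=6,  q_0=6·0+1=1
…
a_3=12:  p_3=12·32+13=397,  q_3=12·5+2=62
a_4=2:  p_4=2·397+32=826,  q_4=2·62+5=129
a_5=2:  p_5=2·826+397=2049,  q_5=2·129+62=320
fundamental: x₁=2049, y₁=320  (since 4198401 − 41·102400 = 1)
n=2: (2049,320)∘(2049,320) = (2049·2049+41·320·320, 2049·320+320·2049) = (8396801,1311360)
n=3: (8396801,1311360)∘(2049,320) = (2049·8396801+41·320·1311360, 2049·1311360+320·8396801) = (34410088449,5373952960)
n=4: (34410088449,5373952960)∘(2049,320) = (2049·34410088449+41·320·5373952960, 2049·5373952960+320·34410088449) = (141012534067201,22022457918720)

2049 320
8396801 1311360
34410088449 5373952960
141012534067201 22022457918720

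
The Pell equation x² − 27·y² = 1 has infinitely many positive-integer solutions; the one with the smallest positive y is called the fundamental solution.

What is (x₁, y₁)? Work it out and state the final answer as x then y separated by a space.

26 5

d=27: √d = [5; 5,10] (ℓ=2, even), read p_1/q_1
i=0: a=5 ⇒ p=5, q=1
i=1: a=5 ⇒ p=26, q=5
(x₁, y₁) = (26, 5);  26² − 27·5² = 1 ✓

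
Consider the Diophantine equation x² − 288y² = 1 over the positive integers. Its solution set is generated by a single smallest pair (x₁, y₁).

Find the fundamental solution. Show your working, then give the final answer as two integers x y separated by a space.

17 1

d=288: √d = [16; 1,32] (ℓ=2, even), read p_1/q_1
a_0=16:  p_0=16·1+0=16,  q_0=16·0+1=1
a_1=1:  p_1=1·16+1=17,  q_1=1·1+0=1
→ (17, 1).  Check: 17²=289, 288·1²=288, difference 1.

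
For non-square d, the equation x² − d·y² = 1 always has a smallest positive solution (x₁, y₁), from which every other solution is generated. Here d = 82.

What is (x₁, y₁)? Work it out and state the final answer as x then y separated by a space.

√82 → a₀=9, period (18); ℓ=1 odd so k=1
i=0: a=9 ⇒ p=9, q=1
i=1: a=18 ⇒ p=163, q=18
(x₁, y₁) = (163, 18);  163² − 82·18² = 1 ✓

163 18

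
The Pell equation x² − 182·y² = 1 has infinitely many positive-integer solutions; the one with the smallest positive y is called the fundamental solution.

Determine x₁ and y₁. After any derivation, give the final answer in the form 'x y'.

27 2

[13; 2,26] for √182; ℓ=2 ⇒ convergent index 1
k=0  a_k=13  p_k/q_k = 13/1
k=1  a_k=2  p_k/q_k = 27/2
→ (27, 2).  Check: 27²=729, 182·2²=728, difference 1.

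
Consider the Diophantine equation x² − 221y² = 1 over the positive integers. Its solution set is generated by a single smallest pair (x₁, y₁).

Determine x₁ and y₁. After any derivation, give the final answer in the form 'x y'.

1665 112

[14; 1,6,2,6,1,28] for √221; ℓ=6 ⇒ convergent index 5
k=0  a_k=14  p_k/q_k = 14/1
k=1  a_k=1  p_k/q_k = 15/1
…
k=3  a_k=2  p_k/q_k = 223/15
k=4  a_k=6  p_k/q_k = 1442/97
k=5  a_k=1  p_k/q_k = 1665/112
fundamental: x₁=1665, y₁=112  (since 2772225 − 221·12544 = 1)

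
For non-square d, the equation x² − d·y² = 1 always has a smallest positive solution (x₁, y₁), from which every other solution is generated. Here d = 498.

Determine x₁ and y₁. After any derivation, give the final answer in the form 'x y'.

179777 8056

d=498: √d = [22; 3,6,22,6,3,44] (ℓ=6, even), read p_5/q_5
k=0  a_k=22  p_k/q_k = 22/1
k=1  a_k=3  p_k/q_k = 67/3
k=2  a_k=6  p_k/q_k = 424/19
…
k=4  a_k=6  p_k/q_k = 56794/2545
k=5  a_k=3  p_k/q_k = 179777/8056
(x₁, y₁) = (179777, 8056);  179777² − 498·8056² = 1 ✓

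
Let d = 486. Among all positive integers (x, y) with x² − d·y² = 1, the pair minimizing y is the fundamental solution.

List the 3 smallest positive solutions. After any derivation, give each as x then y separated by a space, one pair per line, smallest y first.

d=486: √d = [22; 22,44] (ℓ=2, even), read p_1/q_1
step 0: (22, 1)  from 22·(1,0) + (0,1)
step 1: (485, 22)  from 22·(22,1) + (1,0)
→ (485, 22).  Check: 485²=235225, 486·22²=235224, difference 1.
(485+22√486)^2 = 470449 + 21340√486
(485+22√486)^3 = 456335045 + 20699778√486

485 22
470449 21340
456335045 20699778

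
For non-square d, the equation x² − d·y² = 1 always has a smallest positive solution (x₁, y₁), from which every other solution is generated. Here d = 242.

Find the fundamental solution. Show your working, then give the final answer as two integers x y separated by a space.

d=242: √d = [15; 1,1,3,1,14,1,3,1,1,30] (ℓ=10, even), read p_9/q_9
step 0: (15, 1)  from 15·(1,0) + (0,1)
…
step 2: (31, 2)  from 1·(16,1) + (15,1)
…
step 6: (2209, 142)  from 1·(2069,133) + (140,9)
step 7: (8696, 559)  from 3·(2209,142) + (2069,133)
step 8: (10905, 701)  from 1·(8696,559) + (2209,142)
step 9: (19601, 1260)  from 1·(10905,701) + (8696,559)
(x₁, y₁) = (19601, 1260);  19601² − 242·1260² = 1 ✓

19601 1260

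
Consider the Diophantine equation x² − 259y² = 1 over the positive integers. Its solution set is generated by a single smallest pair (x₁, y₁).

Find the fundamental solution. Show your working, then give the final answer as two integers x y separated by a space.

√259 = [16; 10,1,2,3,4,3,2,1,10,32, …], period ℓ=10 (even) → k=9
i=0: a=16 ⇒ p=16, q=1
i=1: a=10 ⇒ p=161, q=10
…
i=3: a=2 ⇒ p=515, q=32
i=4: a=3 ⇒ p=1722, q=107
i=5: a=4 ⇒ p=7403, q=460
…
i=7: a=2 ⇒ p=55265, q=3434
i=8: a=1 ⇒ p=79196, q=4921
i=9: a=10 ⇒ p=847225, q=52644
→ (847225, 52644).  Check: 847225²=717790200625, 259·52644²=717790200624, difference 1.

847225 52644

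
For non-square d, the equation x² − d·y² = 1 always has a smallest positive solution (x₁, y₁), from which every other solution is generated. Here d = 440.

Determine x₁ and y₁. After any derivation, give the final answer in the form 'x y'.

√440 → a₀=20, period (1,40); ℓ=2 even so k=1
step 0: (20, 1)  from 20·(1,0) + (0,1)
step 1: (21, 1)  from 1·(20,1) + (1,0)
→ (21, 1).  Check: 21²=441, 440·1²=440, difference 1.

21 1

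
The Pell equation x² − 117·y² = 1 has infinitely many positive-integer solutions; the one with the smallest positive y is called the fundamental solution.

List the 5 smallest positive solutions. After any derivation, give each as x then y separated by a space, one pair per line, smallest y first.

[10; 1,4,2,4,1,20] for √117; ℓ=6 ⇒ convergent index 5
step 0: (10, 1)  from 10·(1,0) + (0,1)
step 1: (11, 1)  from 1·(10,1) + (1,0)
…
step 4: (530, 49)  from 4·(119,11) + (54,5)
step 5: (649, 60)  from 1·(530,49) + (119,11)
→ (649, 60).  Check: 649²=421201, 117·60²=421200, difference 1.
n=2: (649,60)∘(649,60) = (649·649+117·60·60, 649·60+60·649) = (842401,77880)
n=3: (842401,77880)∘(649,60) = (649·842401+117·60·77880, 649·77880+60·842401) = (1093435849,101088180)
n=4: (1093435849,101088180)∘(649,60) = (649·1093435849+117·60·101088180, 649·101088180+60·1093435849) = (1419278889601,131212379760)
n=5: (1419278889601,131212379760)∘(649,60) = (649·1419278889601+117·60·131212379760, 649·131212379760+60·1419278889601) = (1842222905266249,170313567840300)

649 60
842401 77880
1093435849 101088180
1419278889601 131212379760
1842222905266249 170313567840300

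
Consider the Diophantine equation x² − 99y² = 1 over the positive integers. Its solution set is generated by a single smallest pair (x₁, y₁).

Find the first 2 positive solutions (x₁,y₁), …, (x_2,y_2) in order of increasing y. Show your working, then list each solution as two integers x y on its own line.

10 1
199 20

√99 = [9; 1,18, …], period ℓ=2 (even) → k=1
a_0=9:  p_0=9·1+0=9,  q_0=9·0+1=1
a_1=1:  p_1=1·9+1=10,  q_1=1·1+0=1
(x₁, y₁) = (10, 1);  10² − 99·1² = 1 ✓
n=2: (10,1)∘(10,1) = (10·10+99·1·1, 10·1+1·10) = (199,20)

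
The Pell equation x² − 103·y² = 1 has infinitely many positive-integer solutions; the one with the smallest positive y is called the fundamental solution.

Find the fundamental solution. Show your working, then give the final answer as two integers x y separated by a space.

227528 22419

√103 = [10; 6,1,2,1,1,9,1,1,2,1,6,20, …], period ℓ=12 (even) → k=11
step 0: (10, 1)  from 10·(1,0) + (0,1)
step 1: (61, 6)  from 6·(10,1) + (1,0)
…
step 4: (274, 27)  from 1·(203,20) + (71,7)
step 5: (477, 47)  from 1·(274,27) + (203,20)
step 6: (4567, 450)  from 9·(477,47) + (274,27)
…
step 10: (33877, 3338)  from 1·(24266,2391) + (9611,947)
step 11: (227528, 22419)  from 6·(33877,3338) + (24266,2391)
fundamental: x₁=227528, y₁=22419  (since 51768990784 − 103·502611561 = 1)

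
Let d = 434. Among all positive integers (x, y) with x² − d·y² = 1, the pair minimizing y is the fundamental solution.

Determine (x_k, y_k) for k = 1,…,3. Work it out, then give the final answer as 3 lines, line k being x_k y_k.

125 6
31249 1500
7812125 374994

√434 → a₀=20, period (1,4,1,40); ℓ=4 even so k=3
i=0: a=20 ⇒ p=20, q=1
…
i=2: a=4 ⇒ p=104, q=5
i=3: a=1 ⇒ p=125, q=6
fundamental: x₁=125, y₁=6  (since 15625 − 434·36 = 1)
(x_2, y_2) = (125·125 + 434·6·6, 125·6 + 6·125) = (31249, 1500)
(x_3, y_3) = (125·31249 + 434·6·1500, 125·1500 + 6·31249) = (7812125, 374994)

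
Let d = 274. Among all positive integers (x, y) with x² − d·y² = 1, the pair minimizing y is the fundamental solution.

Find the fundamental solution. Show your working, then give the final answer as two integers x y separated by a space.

√274 → a₀=16, period (1,1,4,4,1,1,32); ℓ=7 odd so k=13
i=0: a=16 ⇒ p=16, q=1
…
i=2: a=1 ⇒ p=33, q=2
i=3: a=4 ⇒ p=149, q=9
i=4: a=4 ⇒ p=629, q=38
i=5: a=1 ⇒ p=778, q=47
…
i=7: a=32 ⇒ p=45802, q=2767
…
i=9: a=1 ⇒ p=93011, q=5619
i=10: a=4 ⇒ p=419253, q=25328
i=11: a=4 ⇒ p=1770023, q=106931
i=12: a=1 ⇒ p=2189276, q=132259
i=13: a=1 ⇒ p=3959299, q=239190
(x₁, y₁) = (3959299, 239190);  3959299² − 274·239190² = 1 ✓

3959299 239190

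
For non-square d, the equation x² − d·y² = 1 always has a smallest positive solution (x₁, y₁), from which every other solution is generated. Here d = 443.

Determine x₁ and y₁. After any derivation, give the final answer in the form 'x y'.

442 21

√443 → a₀=21, period (21,42); ℓ=2 even so k=1
step 0: (21, 1)  from 21·(1,0) + (0,1)
step 1: (442, 21)  from 21·(21,1) + (1,0)
fundamental: x₁=442, y₁=21  (since 195364 − 443·441 = 1)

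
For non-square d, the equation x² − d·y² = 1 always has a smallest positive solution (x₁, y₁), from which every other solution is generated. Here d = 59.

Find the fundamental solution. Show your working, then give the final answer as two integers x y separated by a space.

√59 → a₀=7, period (1,2,7,2,1,14); ℓ=6 even so k=5
i=0: a=7 ⇒ p=7, q=1
i=1: a=1 ⇒ p=8, q=1
i=2: a=2 ⇒ p=23, q=3
…
i=4: a=2 ⇒ p=361, q=47
i=5: a=1 ⇒ p=530, q=69
(x₁, y₁) = (530, 69);  530² − 59·69² = 1 ✓

530 69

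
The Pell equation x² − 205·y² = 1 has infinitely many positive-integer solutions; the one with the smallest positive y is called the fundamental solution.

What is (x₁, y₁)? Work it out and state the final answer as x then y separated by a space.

39689 2772

√205 = [14; 3,6,1,4,1,6,3,28, …], period ℓ=8 (even) → k=7
a_0=14:  p_0=14·1+0=14,  q_0=14·0+1=1
a_1=3:  p_1=3·14+1=43,  q_1=3·1+0=3
…
a_3=1:  p_3=1·272+43=315,  q_3=1·19+3=22
a_4=4:  p_4=4·315+272=1532,  q_4=4·22+19=107
…
a_6=6:  p_6=6·1847+1532=12614,  q_6=6·129+107=881
a_7=3:  p_7=3·12614+1847=39689,  q_7=3·881+129=2772
(x₁, y₁) = (39689, 2772);  39689² − 205·2772² = 1 ✓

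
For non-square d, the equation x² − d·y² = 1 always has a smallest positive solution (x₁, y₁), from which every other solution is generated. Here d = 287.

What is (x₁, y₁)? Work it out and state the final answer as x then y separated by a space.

[16; 1,15,1,32] for √287; ℓ=4 ⇒ convergent index 3
a_0=16:  p_0=16·1+0=16,  q_0=16·0+1=1
a_1=1:  p_1=1·16+1=17,  q_1=1·1+0=1
a_2=15:  p_2=15·17+16=271,  q_2=15·1+1=16
a_3=1:  p_3=1·271+17=288,  q_3=1·16+1=17
fundamental: x₁=288, y₁=17  (since 82944 − 287·289 = 1)

288 17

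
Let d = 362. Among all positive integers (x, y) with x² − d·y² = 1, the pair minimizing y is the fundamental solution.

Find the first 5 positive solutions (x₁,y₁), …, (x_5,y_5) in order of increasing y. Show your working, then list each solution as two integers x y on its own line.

[19; 38] for √362; ℓ=1 ⇒ convergent index 1
step 0: (19, 1)  from 19·(1,0) + (0,1)
step 1: (723, 38)  from 38·(19,1) + (1,0)
→ (723, 38).  Check: 723²=522729, 362·38²=522728, difference 1.
n=2: (723,38)∘(723,38) = (723·723+362·38·38, 723·38+38·723) = (1045457,54948)
n=3: (1045457,54948)∘(723,38) = (723·1045457+362·38·54948, 723·54948+38·1045457) = (1511730099,79454770)
n=4: (1511730099,79454770)∘(723,38) = (723·1511730099+362·38·79454770, 723·79454770+38·1511730099) = (2185960677697,114891542472)
n=5: (2185960677697,114891542472)∘(723,38) = (723·2185960677697+362·38·114891542472, 723·114891542472+38·2185960677697) = (3160897628219763,166133090959742)

723 38
1045457 54948
1511730099 79454770
2185960677697 114891542472
3160897628219763 166133090959742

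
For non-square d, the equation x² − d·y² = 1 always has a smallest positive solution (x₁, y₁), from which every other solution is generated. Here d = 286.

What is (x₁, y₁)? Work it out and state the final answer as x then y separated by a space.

561835 33222

√286 → a₀=16, period (1,10,3,3,2,3,3,10,1,32); ℓ=10 even so k=9
step 0: (16, 1)  from 16·(1,0) + (0,1)
…
step 2: (186, 11)  from 10·(17,1) + (16,1)
…
step 8: (512132, 30283)  from 10·(49703,2939) + (15102,893)
step 9: (561835, 33222)  from 1·(512132,30283) + (49703,2939)
fundamental: x₁=561835, y₁=33222  (since 315658567225 − 286·1103701284 = 1)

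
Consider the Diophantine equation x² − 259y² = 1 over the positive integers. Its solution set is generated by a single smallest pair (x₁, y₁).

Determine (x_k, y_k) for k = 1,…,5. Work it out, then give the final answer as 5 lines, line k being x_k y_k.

√259 = [16; 10,1,2,3,4,3,2,1,10,32, …], period ℓ=10 (even) → k=9
i=0: a=16 ⇒ p=16, q=1
i=1: a=10 ⇒ p=161, q=10
…
i=4: a=3 ⇒ p=1722, q=107
…
i=7: a=2 ⇒ p=55265, q=3434
i=8: a=1 ⇒ p=79196, q=4921
i=9: a=10 ⇒ p=847225, q=52644
(x₁, y₁) = (847225, 52644);  847225² − 259·52644² = 1 ✓
k=2:  x_2 = 847225·847225+259·52644·52644 = 1435580401249,  y_2 = 847225·52644+52644·847225 = 89202625800
k=3:  x_3 = 847225·1435580401249+259·52644·89202625800 = 2432519210895520825,  y_3 = 847225·89202625800+52644·1435580401249 = 151149389286757356
k=4:  x_4 = 847225·2432519210895520825+259·52644·151149389286757356 = 4121782176900479681520001,  y_4 = 847225·151149389286757356+52644·2432519210895520825 = 256115082676856799248400
k=5:  x_5 = 847225·4121782176900479681520001+259·52644·256115082676856799248400 = 6984153809646585277140670173625,  y_5 = 847225·256115082676856799248400+52644·4121782176900479681520001 = 433974201841648854097164622644

847225 52644
1435580401249 89202625800
2432519210895520825 151149389286757356
4121782176900479681520001 256115082676856799248400
6984153809646585277140670173625 433974201841648854097164622644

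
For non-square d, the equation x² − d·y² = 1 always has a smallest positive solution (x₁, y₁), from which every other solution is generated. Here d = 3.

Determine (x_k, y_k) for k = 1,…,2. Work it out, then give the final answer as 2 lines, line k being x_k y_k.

2 1
7 4

d=3: √d = [1; 1,2] (ℓ=2, even), read p_1/q_1
step 0: (1, 1)  from 1·(1,0) + (0,1)
step 1: (2, 1)  from 1·(1,1) + (1,0)
(x₁, y₁) = (2, 1);  2² − 3·1² = 1 ✓
n=2: (2,1)∘(2,1) = (2·2+3·1·1, 2·1+1·2) = (7,4)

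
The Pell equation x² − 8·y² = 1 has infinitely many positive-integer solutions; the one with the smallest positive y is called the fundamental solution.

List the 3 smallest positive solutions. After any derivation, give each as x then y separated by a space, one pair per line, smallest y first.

3 1
17 6
99 35

√8 → a₀=2, period (1,4); ℓ=2 even so k=1
i=0: a=2 ⇒ p=2, q=1
i=1: a=1 ⇒ p=3, q=1
fundamental: x₁=3, y₁=1  (since 9 − 8·1 = 1)
(3+1√8)^2 = 17 + 6√8
(3+1√8)^3 = 99 + 35√8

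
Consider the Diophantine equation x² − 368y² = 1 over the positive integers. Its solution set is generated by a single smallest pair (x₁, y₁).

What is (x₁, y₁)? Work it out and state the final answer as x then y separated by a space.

1151 60

√368 = [19; 5,2,5,38, …], period ℓ=4 (even) → k=3
a_0=19:  p_0=19·1+0=19,  q_0=19·0+1=1
a_1=5:  p_1=5·19+1=96,  q_1=5·1+0=5
a_2=2:  p_2=2·96+19=211,  q_2=2·5+1=11
a_3=5:  p_3=5·211+96=1151,  q_3=5·11+5=60
(x₁, y₁) = (1151, 60);  1151² − 368·60² = 1 ✓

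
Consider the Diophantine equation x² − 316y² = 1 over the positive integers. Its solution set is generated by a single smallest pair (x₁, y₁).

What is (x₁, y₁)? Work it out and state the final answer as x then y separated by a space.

12799 720

[17; 1,3,2,8,2,3,1,34] for √316; ℓ=8 ⇒ convergent index 7
k=0  a_k=17  p_k/q_k = 17/1
…
k=2  a_k=3  p_k/q_k = 71/4
k=3  a_k=2  p_k/q_k = 160/9
…
k=6  a_k=3  p_k/q_k = 9937/559
k=7  a_k=1  p_k/q_k = 12799/720
(x₁, y₁) = (12799, 720);  12799² − 316·720² = 1 ✓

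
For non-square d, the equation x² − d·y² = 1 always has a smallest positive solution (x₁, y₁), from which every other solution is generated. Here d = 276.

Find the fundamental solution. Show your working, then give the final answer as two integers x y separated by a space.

[16; 1,1,1,1,2,2,2,1,1,1,1,32] for √276; ℓ=12 ⇒ convergent index 11
step 0: (16, 1)  from 16·(1,0) + (0,1)
step 1: (17, 1)  from 1·(16,1) + (1,0)
…
step 3: (50, 3)  from 1·(33,2) + (17,1)
step 4: (83, 5)  from 1·(50,3) + (33,2)
step 5: (216, 13)  from 2·(83,5) + (50,3)
step 6: (515, 31)  from 2·(216,13) + (83,5)
step 7: (1246, 75)  from 2·(515,31) + (216,13)
step 8: (1761, 106)  from 1·(1246,75) + (515,31)
…
step 10: (4768, 287)  from 1·(3007,181) + (1761,106)
step 11: (7775, 468)  from 1·(4768,287) + (3007,181)
(x₁, y₁) = (7775, 468);  7775² − 276·468² = 1 ✓

7775 468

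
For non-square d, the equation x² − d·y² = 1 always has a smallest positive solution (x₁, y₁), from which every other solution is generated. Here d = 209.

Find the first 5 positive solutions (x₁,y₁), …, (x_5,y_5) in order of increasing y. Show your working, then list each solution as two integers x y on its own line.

46551 3220
4333991201 299788440
403503248748951 27910903337660
37566959460690844801 2598560922243032880
3497559059305735783913751 241931218954759943856100

d=209: √d = [14; 2,5,3,2,3,5,2,28] (ℓ=8, even), read p_7/q_7
k=0  a_k=14  p_k/q_k = 14/1
k=1  a_k=2  p_k/q_k = 29/2
…
k=3  a_k=3  p_k/q_k = 506/35
k=4  a_k=2  p_k/q_k = 1171/81
…
k=6  a_k=5  p_k/q_k = 21266/1471
k=7  a_k=2  p_k/q_k = 46551/3220
→ (46551, 3220).  Check: 46551²=2166995601, 209·3220²=2166995600, difference 1.
k=2:  x_2 = 46551·46551+209·3220·3220 = 4333991201,  y_2 = 46551·3220+3220·46551 = 299788440
k=3:  x_3 = 46551·4333991201+209·3220·299788440 = 403503248748951,  y_3 = 46551·299788440+3220·4333991201 = 27910903337660
k=4:  x_4 = 46551·403503248748951+209·3220·27910903337660 = 37566959460690844801,  y_4 = 46551·27910903337660+3220·403503248748951 = 2598560922243032880
k=5:  x_5 = 46551·37566959460690844801+209·3220·2598560922243032880 = 3497559059305735783913751,  y_5 = 46551·2598560922243032880+3220·37566959460690844801 = 241931218954759943856100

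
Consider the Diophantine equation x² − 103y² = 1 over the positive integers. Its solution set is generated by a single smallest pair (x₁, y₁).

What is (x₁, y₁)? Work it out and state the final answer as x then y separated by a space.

[10; 6,1,2,1,1,9,1,1,2,1,6,20] for √103; ℓ=12 ⇒ convergent index 11
a_0=10:  p_0=10·1+0=10,  q_0=10·0+1=1
…
a_8=1:  p_8=1·5044+4567=9611,  q_8=1·497+450=947
a_9=2:  p_9=2·9611+5044=24266,  q_9=2·947+497=2391
a_10=1:  p_10=1·24266+9611=33877,  q_10=1·2391+947=3338
a_11=6:  p_11=6·33877+24266=227528,  q_11=6·3338+2391=22419
(x₁, y₁) = (227528, 22419);  227528² − 103·22419² = 1 ✓

227528 22419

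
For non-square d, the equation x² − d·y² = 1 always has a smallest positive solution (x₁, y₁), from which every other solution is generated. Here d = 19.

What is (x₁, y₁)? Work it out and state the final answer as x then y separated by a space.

[4; 2,1,3,1,2,8] for √19; ℓ=6 ⇒ convergent index 5
i=0: a=4 ⇒ p=4, q=1
…
i=3: a=3 ⇒ p=48, q=11
i=4: a=1 ⇒ p=61, q=14
i=5: a=2 ⇒ p=170, q=39
fundamental: x₁=170, y₁=39  (since 28900 − 19·1521 = 1)

170 39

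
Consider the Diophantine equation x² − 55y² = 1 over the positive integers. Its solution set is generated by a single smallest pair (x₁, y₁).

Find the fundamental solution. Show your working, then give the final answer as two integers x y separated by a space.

89 12

√55 = [7; 2,2,2,14, …], period ℓ=4 (even) → k=3
i=0: a=7 ⇒ p=7, q=1
…
i=2: a=2 ⇒ p=37, q=5
i=3: a=2 ⇒ p=89, q=12
(x₁, y₁) = (89, 12);  89² − 55·12² = 1 ✓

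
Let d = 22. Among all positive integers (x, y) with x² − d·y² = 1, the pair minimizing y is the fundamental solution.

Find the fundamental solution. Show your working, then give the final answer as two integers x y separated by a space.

[4; 1,2,4,2,1,8] for √22; ℓ=6 ⇒ convergent index 5
k=0  a_k=4  p_k/q_k = 4/1
…
k=2  a_k=2  p_k/q_k = 14/3
…
k=4  a_k=2  p_k/q_k = 136/29
k=5  a_k=1  p_k/q_k = 197/42
fundamental: x₁=197, y₁=42  (since 38809 − 22·1764 = 1)

197 42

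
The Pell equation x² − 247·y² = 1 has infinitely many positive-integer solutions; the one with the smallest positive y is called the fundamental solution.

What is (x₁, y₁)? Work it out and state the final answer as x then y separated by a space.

85292 5427

√247 → a₀=15, period (1,2,1,1,9,1,9,1,1,2,1,30); ℓ=12 even so k=11
step 0: (15, 1)  from 15·(1,0) + (0,1)
…
step 2: (47, 3)  from 2·(16,1) + (15,1)
step 3: (63, 4)  from 1·(47,3) + (16,1)
step 4: (110, 7)  from 1·(63,4) + (47,3)
step 5: (1053, 67)  from 9·(110,7) + (63,4)
step 6: (1163, 74)  from 1·(1053,67) + (110,7)
…
step 8: (12683, 807)  from 1·(11520,733) + (1163,74)
step 9: (24203, 1540)  from 1·(12683,807) + (11520,733)
step 10: (61089, 3887)  from 2·(24203,1540) + (12683,807)
step 11: (85292, 5427)  from 1·(61089,3887) + (24203,1540)
fundamental: x₁=85292, y₁=5427  (since 7274725264 − 247·29452329 = 1)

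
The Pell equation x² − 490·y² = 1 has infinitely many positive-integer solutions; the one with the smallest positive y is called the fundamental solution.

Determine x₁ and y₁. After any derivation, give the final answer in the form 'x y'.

1039681 46968

√490 → a₀=22, period (7,2,1,4,4,4,1,2,7,44); ℓ=10 even so k=9
step 0: (22, 1)  from 22·(1,0) + (0,1)
…
step 7: (50315, 2273)  from 1·(40708,1839) + (9607,434)
step 8: (141338, 6385)  from 2·(50315,2273) + (40708,1839)
step 9: (1039681, 46968)  from 7·(141338,6385) + (50315,2273)
→ (1039681, 46968).  Check: 1039681²=1080936581761, 490·46968²=1080936581760, difference 1.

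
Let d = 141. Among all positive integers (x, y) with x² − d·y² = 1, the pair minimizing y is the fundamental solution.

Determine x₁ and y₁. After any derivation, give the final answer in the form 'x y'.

95 8

d=141: √d = [11; 1,6,1,22] (ℓ=4, even), read p_3/q_3
i=0: a=11 ⇒ p=11, q=1
…
i=2: a=6 ⇒ p=83, q=7
i=3: a=1 ⇒ p=95, q=8
(x₁, y₁) = (95, 8);  95² − 141·8² = 1 ✓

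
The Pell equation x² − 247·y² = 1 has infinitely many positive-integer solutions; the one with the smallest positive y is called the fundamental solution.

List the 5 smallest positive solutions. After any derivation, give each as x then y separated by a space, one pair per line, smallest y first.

[15; 1,2,1,1,9,1,9,1,1,2,1,30] for √247; ℓ=12 ⇒ convergent index 11
k=0  a_k=15  p_k/q_k = 15/1
…
k=3  a_k=1  p_k/q_k = 63/4
k=4  a_k=1  p_k/q_k = 110/7
…
k=6  a_k=1  p_k/q_k = 1163/74
…
k=8  a_k=1  p_k/q_k = 12683/807
k=9  a_k=1  p_k/q_k = 24203/1540
k=10  a_k=2  p_k/q_k = 61089/3887
k=11  a_k=1  p_k/q_k = 85292/5427
(x₁, y₁) = (85292, 5427);  85292² − 247·5427² = 1 ✓
n=2: (85292,5427)∘(85292,5427) = (85292·85292+247·5427·5427, 85292·5427+5427·85292) = (14549450527,925759368)
n=3: (14549450527,925759368)∘(85292,5427) = (85292·14549450527+247·5427·925759368, 85292·925759368+5427·14549450527) = (2481903468612476,157919736025485)
n=4: (2481903468612476,157919736025485)∘(85292,5427) = (85292·2481903468612476+247·5427·157919736025485, 85292·157919736025485+5427·2481903468612476) = (423373021275241155457,26938580249245573872)
n=5: (423373021275241155457,26938580249245573872)∘(85292,5427) = (85292·423373021275241155457+247·5427·26938580249245573872, 85292·26938580249245573872+5427·423373021275241155457) = (72220663458733833793864412,4595290773079387237355763)

85292 5427
14549450527 925759368
2481903468612476 157919736025485
423373021275241155457 26938580249245573872
72220663458733833793864412 4595290773079387237355763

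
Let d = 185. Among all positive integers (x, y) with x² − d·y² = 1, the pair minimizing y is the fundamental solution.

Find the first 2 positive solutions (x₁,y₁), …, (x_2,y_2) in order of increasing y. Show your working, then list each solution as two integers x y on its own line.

9249 680
171088001 12578640

[13; 1,1,1,1,26] for √185; ℓ=5 ⇒ convergent index 9
i=0: a=13 ⇒ p=13, q=1
…
i=2: a=1 ⇒ p=27, q=2
…
i=6: a=1 ⇒ p=1877, q=138
…
i=8: a=1 ⇒ p=5563, q=409
i=9: a=1 ⇒ p=9249, q=680
→ (9249, 680).  Check: 9249²=85544001, 185·680²=85544000, difference 1.
(x_2, y_2) = (9249·9249 + 185·680·680, 9249·680 + 680·9249) = (171088001, 12578640)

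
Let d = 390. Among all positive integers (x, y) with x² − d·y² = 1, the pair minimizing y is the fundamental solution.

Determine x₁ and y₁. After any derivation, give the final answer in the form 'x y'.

√390 = [19; 1,2,1,38, …], period ℓ=4 (even) → k=3
i=0: a=19 ⇒ p=19, q=1
i=1: a=1 ⇒ p=20, q=1
i=2: a=2 ⇒ p=59, q=3
i=3: a=1 ⇒ p=79, q=4
→ (79, 4).  Check: 79²=6241, 390·4²=6240, difference 1.

79 4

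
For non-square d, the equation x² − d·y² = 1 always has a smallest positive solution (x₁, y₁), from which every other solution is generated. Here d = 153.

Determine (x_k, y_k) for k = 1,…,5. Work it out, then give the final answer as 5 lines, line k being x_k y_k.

[12; 2,1,2,2,2,1,2,24] for √153; ℓ=8 ⇒ convergent index 7
step 0: (12, 1)  from 12·(1,0) + (0,1)
step 1: (25, 2)  from 2·(12,1) + (1,0)
…
step 3: (99, 8)  from 2·(37,3) + (25,2)
step 4: (235, 19)  from 2·(99,8) + (37,3)
step 5: (569, 46)  from 2·(235,19) + (99,8)
step 6: (804, 65)  from 1·(569,46) + (235,19)
step 7: (2177, 176)  from 2·(804,65) + (569,46)
fundamental: x₁=2177, y₁=176  (since 4739329 − 153·30976 = 1)
(x_2, y_2) = (2177·2177 + 153·176·176, 2177·176 + 176·2177) = (9478657, 766304)
(x_3, y_3) = (2177·9478657 + 153·176·766304, 2177·766304 + 176·9478657) = (41270070401, 3336487440)
(x_4, y_4) = (2177·41270070401 + 153·176·3336487440, 2177·3336487440 + 176·41270070401) = (179689877047297, 14527065547456)
(x_5, y_5) = (2177·179689877047297 + 153·176·14527065547456, 2177·14527065547456 + 176·179689877047297) = (782369683393860737, 63250840057135984)

2177 176
9478657 766304
41270070401 3336487440
179689877047297 14527065547456
782369683393860737 63250840057135984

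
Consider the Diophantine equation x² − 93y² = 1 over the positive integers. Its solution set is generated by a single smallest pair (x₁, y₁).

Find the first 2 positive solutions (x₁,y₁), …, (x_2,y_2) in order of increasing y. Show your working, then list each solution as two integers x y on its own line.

12151 1260
295293601 30620520

√93 → a₀=9, period (1,1,1,4,6,4,1,1,1,18); ℓ=10 even so k=9
k=0  a_k=9  p_k/q_k = 9/1
k=1  a_k=1  p_k/q_k = 10/1
…
k=3  a_k=1  p_k/q_k = 29/3
k=4  a_k=4  p_k/q_k = 135/14
k=5  a_k=6  p_k/q_k = 839/87
k=6  a_k=4  p_k/q_k = 3491/362
k=7  a_k=1  p_k/q_k = 4330/449
k=8  a_k=1  p_k/q_k = 7821/811
k=9  a_k=1  p_k/q_k = 12151/1260
(x₁, y₁) = (12151, 1260);  12151² − 93·1260² = 1 ✓
n=2: (12151,1260)∘(12151,1260) = (12151·12151+93·1260·1260, 12151·1260+1260·12151) = (295293601,30620520)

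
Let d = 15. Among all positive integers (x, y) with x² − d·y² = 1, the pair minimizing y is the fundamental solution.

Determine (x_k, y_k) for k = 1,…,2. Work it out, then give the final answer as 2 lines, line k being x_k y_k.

4 1
31 8

d=15: √d = [3; 1,6] (ℓ=2, even), read p_1/q_1
step 0: (3, 1)  from 3·(1,0) + (0,1)
step 1: (4, 1)  from 1·(3,1) + (1,0)
(x₁, y₁) = (4, 1);  4² − 15·1² = 1 ✓
k=2:  x_2 = 4·4+15·1·1 = 31,  y_2 = 4·1+1·4 = 8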